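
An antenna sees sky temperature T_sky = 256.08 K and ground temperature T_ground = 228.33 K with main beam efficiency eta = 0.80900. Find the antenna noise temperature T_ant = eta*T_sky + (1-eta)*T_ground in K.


T_ant = 0.80900 * 256.08 + (1 - 0.80900) * 228.33 = 250.8 K

250.8 K


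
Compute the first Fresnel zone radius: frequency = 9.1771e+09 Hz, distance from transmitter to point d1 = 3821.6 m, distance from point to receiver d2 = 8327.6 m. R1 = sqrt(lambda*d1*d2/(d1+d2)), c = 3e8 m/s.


lambda = c / f = 3.0000e+08 / 9.1771e+09 = 0.03269007 m
R1 = sqrt(0.03269007 * 3821.6 * 8327.6 / (3821.6 + 8327.6)) = 9.254 m

9.254 m


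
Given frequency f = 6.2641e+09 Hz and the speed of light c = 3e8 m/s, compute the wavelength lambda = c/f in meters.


lambda = c / f = 3.0000e+08 / 6.2641e+09 = 0.04789 m

0.04789 m


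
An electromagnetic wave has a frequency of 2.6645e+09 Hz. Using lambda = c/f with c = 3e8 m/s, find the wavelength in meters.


lambda = c / f = 3.0000e+08 / 2.6645e+09 = 0.1126 m

0.1126 m


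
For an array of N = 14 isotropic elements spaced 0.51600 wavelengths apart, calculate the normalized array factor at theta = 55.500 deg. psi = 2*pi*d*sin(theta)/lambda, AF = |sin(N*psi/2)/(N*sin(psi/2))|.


psi = 2*pi*0.51600*sin(55.500 deg) = 2.671919 rad
AF = |sin(14*2.671919/2) / (14*sin(2.671919/2))| = 0.01069

0.01069


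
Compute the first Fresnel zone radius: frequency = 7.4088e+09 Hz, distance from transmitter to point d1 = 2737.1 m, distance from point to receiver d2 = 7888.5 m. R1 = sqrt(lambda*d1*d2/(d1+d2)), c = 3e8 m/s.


lambda = c / f = 3.0000e+08 / 7.4088e+09 = 0.04049239 m
R1 = sqrt(0.04049239 * 2737.1 * 7888.5 / (2737.1 + 7888.5)) = 9.071 m

9.071 m


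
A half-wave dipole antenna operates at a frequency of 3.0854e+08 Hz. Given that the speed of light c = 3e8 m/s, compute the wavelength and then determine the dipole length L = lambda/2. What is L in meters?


lambda = c / f = 3.0000e+08 / 3.0854e+08 = 0.9723213 m
L = lambda / 2 = 0.9723213 / 2 = 0.4862 m

0.4862 m


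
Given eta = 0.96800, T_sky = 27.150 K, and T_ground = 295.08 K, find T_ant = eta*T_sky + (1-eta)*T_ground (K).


T_ant = 0.96800 * 27.150 + (1 - 0.96800) * 295.08 = 35.72 K

35.72 K


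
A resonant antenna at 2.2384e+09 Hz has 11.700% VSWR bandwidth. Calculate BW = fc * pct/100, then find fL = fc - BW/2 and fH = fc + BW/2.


BW = 2.2384e+09 * 11.700/100 = 2.618928e+08 Hz
fL = 2.2384e+09 - 2.618928e+08/2 = 2.107e+09 Hz
fH = 2.2384e+09 + 2.618928e+08/2 = 2.369e+09 Hz

BW=2.619e+08 Hz, fL=2.107e+09 Hz, fH=2.369e+09 Hz


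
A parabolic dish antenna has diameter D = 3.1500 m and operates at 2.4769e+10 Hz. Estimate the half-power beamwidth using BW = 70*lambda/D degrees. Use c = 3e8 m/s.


lambda = c / f = 3.0000e+08 / 2.4769e+10 = 0.01211191 m
BW = 70 * 0.01211191 / 3.1500 = 0.2692 deg

0.2692 deg


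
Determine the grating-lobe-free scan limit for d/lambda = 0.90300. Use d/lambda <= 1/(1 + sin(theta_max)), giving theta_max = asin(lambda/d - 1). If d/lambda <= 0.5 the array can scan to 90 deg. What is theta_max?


lambda/d - 1 = 1/0.90300 - 1 = 0.1074197
theta_max = asin(0.1074197) = 6.167 deg

6.167 deg


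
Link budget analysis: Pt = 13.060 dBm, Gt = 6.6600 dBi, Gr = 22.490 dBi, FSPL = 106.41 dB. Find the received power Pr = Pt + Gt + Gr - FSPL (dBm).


Pr = 13.060 + 6.6600 + 22.490 - 106.41 = -64.20 dBm

-64.20 dBm


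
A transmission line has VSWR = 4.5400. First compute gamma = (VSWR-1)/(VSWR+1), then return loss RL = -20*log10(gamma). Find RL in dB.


gamma = (4.5400 - 1) / (4.5400 + 1) = 0.6389892
RL = -20 * log10(0.6389892) = 3.890 dB

3.890 dB


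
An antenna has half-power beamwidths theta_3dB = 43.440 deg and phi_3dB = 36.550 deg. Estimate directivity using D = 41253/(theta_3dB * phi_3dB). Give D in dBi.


D_linear = 41253 / (43.440 * 36.550) = 25.98234
D_dBi = 10 * log10(25.98234) = 14.15 dBi

14.15 dBi


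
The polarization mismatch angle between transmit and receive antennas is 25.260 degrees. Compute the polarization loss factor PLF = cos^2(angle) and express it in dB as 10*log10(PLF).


PLF_linear = cos^2(25.260 deg) = 0.8179044
PLF_dB = 10 * log10(0.8179044) = -0.8730 dB

-0.8730 dB


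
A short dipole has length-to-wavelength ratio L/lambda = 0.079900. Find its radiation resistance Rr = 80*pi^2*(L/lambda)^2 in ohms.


Rr = 80 * pi^2 * (0.079900)^2 = 80 * 9.869604 * 6.384010e-03 = 5.041 ohm

5.041 ohm


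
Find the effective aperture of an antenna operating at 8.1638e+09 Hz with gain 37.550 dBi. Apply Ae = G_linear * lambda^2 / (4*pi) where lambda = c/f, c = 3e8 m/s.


lambda = c / f = 3.0000e+08 / 8.1638e+09 = 0.03674759 m
G_linear = 10^(37.550/10) = 5688.529
Ae = G_linear * lambda^2 / (4*pi) = 5688.529 * 0.03674759^2 / (4*pi) = 0.6113 m^2

0.6113 m^2


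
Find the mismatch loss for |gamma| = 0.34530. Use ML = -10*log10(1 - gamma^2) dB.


ML = -10 * log10(1 - 0.34530^2) = -10 * log10(0.88076791) = 0.5514 dB

0.5514 dB


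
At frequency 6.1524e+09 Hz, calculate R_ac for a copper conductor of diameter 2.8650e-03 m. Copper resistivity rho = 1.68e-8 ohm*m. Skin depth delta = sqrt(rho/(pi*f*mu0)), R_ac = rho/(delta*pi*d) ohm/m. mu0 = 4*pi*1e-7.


delta = sqrt(1.68e-8 / (pi * 6.1524e+09 * 4*pi*1e-7)) = 8.316728e-07 m
R_ac = 1.68e-8 / (8.316728e-07 * pi * 2.8650e-03) = 2.244 ohm/m

2.244 ohm/m


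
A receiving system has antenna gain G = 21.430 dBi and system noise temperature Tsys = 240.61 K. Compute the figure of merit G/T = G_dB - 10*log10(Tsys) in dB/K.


G/T = 21.430 - 10*log10(240.61) = 21.430 - 23.81314 = -2.383 dB/K

-2.383 dB/K


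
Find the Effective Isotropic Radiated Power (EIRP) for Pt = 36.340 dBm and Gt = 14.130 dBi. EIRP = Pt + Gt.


EIRP = Pt + Gt = 36.340 + 14.130 = 50.47 dBm

50.47 dBm


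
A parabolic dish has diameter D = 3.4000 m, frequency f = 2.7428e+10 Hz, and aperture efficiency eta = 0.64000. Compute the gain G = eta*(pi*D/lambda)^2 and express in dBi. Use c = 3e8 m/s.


lambda = c / f = 3.0000e+08 / 2.7428e+10 = 0.01093773 m
G_linear = 0.64000 * (pi * 3.4000 / 0.01093773)^2 = 610355.9
G_dBi = 10 * log10(610355.9) = 57.86 dBi

57.86 dBi


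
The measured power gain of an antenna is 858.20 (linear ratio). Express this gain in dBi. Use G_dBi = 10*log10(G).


G_dBi = 10 * log10(858.20) = 29.34 dBi

29.34 dBi


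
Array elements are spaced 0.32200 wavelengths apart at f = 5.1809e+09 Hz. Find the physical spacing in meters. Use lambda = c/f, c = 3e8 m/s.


lambda = c / f = 3.0000e+08 / 5.1809e+09 = 0.05790500 m
d = 0.32200 * 0.05790500 = 0.01865 m

0.01865 m


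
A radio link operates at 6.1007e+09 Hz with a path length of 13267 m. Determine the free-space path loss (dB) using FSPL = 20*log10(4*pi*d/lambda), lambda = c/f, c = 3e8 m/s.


lambda = c / f = 3.0000e+08 / 6.1007e+09 = 0.04917468 m
FSPL = 20 * log10(4*pi*13267/0.04917468) = 130.6 dB

130.6 dB


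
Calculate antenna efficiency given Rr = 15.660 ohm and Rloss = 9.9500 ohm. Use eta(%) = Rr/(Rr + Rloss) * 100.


eta = 15.660 / (15.660 + 9.9500) * 100 = 61.15%

61.15%


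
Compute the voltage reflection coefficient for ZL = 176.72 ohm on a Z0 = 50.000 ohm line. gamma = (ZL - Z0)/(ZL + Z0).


gamma = (176.72 - 50.000) / (176.72 + 50.000) = 0.5589

0.5589


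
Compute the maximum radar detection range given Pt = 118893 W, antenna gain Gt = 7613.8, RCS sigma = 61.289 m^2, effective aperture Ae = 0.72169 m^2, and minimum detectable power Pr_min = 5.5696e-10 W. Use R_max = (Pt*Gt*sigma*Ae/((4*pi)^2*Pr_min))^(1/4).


R^4 = 118893*7613.8*61.289*0.72169 / ((4*pi)^2 * 5.5696e-10) = 4.552472e+17
R_max = 4.552472e+17^0.25 = 25975 m

25975 m


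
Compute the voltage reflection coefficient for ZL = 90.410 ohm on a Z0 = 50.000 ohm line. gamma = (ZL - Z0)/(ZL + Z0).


gamma = (90.410 - 50.000) / (90.410 + 50.000) = 0.2878

0.2878


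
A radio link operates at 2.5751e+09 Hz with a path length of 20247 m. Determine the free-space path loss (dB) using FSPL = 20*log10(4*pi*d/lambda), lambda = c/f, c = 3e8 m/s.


lambda = c / f = 3.0000e+08 / 2.5751e+09 = 0.1165003 m
FSPL = 20 * log10(4*pi*20247/0.1165003) = 126.8 dB

126.8 dB


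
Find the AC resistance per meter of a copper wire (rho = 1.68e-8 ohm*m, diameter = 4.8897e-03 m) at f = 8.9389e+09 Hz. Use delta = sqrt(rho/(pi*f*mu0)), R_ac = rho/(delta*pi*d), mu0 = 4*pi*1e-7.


delta = sqrt(1.68e-8 / (pi * 8.9389e+09 * 4*pi*1e-7)) = 6.899740e-07 m
R_ac = 1.68e-8 / (6.899740e-07 * pi * 4.8897e-03) = 1.585 ohm/m

1.585 ohm/m


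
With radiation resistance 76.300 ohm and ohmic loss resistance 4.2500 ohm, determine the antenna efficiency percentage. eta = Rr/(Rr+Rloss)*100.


eta = 76.300 / (76.300 + 4.2500) * 100 = 94.72%

94.72%


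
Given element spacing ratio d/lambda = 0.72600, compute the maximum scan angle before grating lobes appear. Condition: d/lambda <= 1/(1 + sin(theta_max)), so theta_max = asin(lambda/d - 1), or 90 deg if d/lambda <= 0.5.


lambda/d - 1 = 1/0.72600 - 1 = 0.3774105
theta_max = asin(0.3774105) = 22.17 deg

22.17 deg


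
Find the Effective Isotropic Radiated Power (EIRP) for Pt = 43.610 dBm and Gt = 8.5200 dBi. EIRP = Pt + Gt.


EIRP = Pt + Gt = 43.610 + 8.5200 = 52.13 dBm

52.13 dBm


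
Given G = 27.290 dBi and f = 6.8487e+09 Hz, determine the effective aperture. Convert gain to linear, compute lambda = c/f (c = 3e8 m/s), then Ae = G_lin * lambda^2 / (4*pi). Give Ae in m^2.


lambda = c / f = 3.0000e+08 / 6.8487e+09 = 0.04380393 m
G_linear = 10^(27.290/10) = 535.7967
Ae = G_linear * lambda^2 / (4*pi) = 535.7967 * 0.04380393^2 / (4*pi) = 0.08181 m^2

0.08181 m^2


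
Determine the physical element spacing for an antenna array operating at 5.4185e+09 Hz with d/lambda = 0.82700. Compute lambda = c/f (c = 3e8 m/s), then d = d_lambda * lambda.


lambda = c / f = 3.0000e+08 / 5.4185e+09 = 0.05536588 m
d = 0.82700 * 0.05536588 = 0.04579 m

0.04579 m


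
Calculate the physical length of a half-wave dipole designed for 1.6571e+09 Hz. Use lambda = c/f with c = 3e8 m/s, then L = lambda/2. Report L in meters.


lambda = c / f = 3.0000e+08 / 1.6571e+09 = 0.1810392 m
L = lambda / 2 = 0.1810392 / 2 = 0.09052 m

0.09052 m


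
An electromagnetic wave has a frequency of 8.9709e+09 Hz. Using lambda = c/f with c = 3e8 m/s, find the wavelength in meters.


lambda = c / f = 3.0000e+08 / 8.9709e+09 = 0.03344 m

0.03344 m


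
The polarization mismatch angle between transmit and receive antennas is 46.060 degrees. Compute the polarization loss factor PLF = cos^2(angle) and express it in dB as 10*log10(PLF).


PLF_linear = cos^2(46.060 deg) = 0.4815037
PLF_dB = 10 * log10(0.4815037) = -3.174 dB

-3.174 dB


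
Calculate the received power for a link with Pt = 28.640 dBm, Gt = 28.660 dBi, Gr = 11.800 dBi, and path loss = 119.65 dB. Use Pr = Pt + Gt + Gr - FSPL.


Pr = 28.640 + 28.660 + 11.800 - 119.65 = -50.55 dBm

-50.55 dBm


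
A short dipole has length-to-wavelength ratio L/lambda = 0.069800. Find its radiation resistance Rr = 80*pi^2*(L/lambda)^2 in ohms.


Rr = 80 * pi^2 * (0.069800)^2 = 80 * 9.869604 * 4.872040e-03 = 3.847 ohm

3.847 ohm


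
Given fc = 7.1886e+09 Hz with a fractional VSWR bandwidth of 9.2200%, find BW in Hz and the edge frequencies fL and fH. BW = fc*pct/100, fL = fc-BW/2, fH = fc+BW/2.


BW = 7.1886e+09 * 9.2200/100 = 6.627889e+08 Hz
fL = 7.1886e+09 - 6.627889e+08/2 = 6.857e+09 Hz
fH = 7.1886e+09 + 6.627889e+08/2 = 7.520e+09 Hz

BW=6.628e+08 Hz, fL=6.857e+09 Hz, fH=7.520e+09 Hz


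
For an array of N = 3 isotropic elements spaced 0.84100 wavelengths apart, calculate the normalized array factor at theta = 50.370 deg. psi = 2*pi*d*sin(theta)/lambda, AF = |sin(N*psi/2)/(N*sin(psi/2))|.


psi = 2*pi*0.84100*sin(50.370 deg) = 4.069750 rad
AF = |sin(3*4.069750/2) / (3*sin(4.069750/2))| = 0.06621

0.06621


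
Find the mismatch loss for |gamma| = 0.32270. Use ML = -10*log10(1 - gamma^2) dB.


ML = -10 * log10(1 - 0.32270^2) = -10 * log10(0.89586471) = 0.4776 dB

0.4776 dB


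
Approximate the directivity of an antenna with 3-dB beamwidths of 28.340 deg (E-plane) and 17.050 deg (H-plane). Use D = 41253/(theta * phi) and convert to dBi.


D_linear = 41253 / (28.340 * 17.050) = 85.37512
D_dBi = 10 * log10(85.37512) = 19.31 dBi

19.31 dBi


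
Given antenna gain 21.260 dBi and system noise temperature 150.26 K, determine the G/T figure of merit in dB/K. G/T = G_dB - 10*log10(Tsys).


G/T = 21.260 - 10*log10(150.26) = 21.260 - 21.76843 = -0.5084 dB/K

-0.5084 dB/K


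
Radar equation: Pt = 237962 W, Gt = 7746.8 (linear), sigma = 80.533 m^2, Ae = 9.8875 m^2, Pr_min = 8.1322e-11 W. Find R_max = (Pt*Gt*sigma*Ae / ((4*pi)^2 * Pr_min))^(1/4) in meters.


R^4 = 237962*7746.8*80.533*9.8875 / ((4*pi)^2 * 8.1322e-11) = 1.143043e+20
R_max = 1.143043e+20^0.25 = 103399 m

103399 m


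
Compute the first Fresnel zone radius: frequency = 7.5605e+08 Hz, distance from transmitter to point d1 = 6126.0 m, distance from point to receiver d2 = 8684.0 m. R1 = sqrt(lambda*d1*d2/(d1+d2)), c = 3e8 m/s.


lambda = c / f = 3.0000e+08 / 7.5605e+08 = 0.3967992 m
R1 = sqrt(0.3967992 * 6126.0 * 8684.0 / (6126.0 + 8684.0)) = 37.75 m

37.75 m


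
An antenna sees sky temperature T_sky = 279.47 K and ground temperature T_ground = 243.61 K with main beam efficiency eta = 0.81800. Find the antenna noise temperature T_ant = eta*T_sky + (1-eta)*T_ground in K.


T_ant = 0.81800 * 279.47 + (1 - 0.81800) * 243.61 = 272.9 K

272.9 K


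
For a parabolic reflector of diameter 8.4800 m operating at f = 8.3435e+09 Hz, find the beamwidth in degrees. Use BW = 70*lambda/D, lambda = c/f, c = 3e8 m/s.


lambda = c / f = 3.0000e+08 / 8.3435e+09 = 0.03595613 m
BW = 70 * 0.03595613 / 8.4800 = 0.2968 deg

0.2968 deg


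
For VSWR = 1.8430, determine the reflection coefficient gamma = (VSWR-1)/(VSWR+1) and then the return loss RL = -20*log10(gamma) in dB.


gamma = (1.8430 - 1) / (1.8430 + 1) = 0.2965178
RL = -20 * log10(0.2965178) = 10.56 dB

10.56 dB


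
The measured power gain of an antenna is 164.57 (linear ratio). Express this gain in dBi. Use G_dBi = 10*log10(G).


G_dBi = 10 * log10(164.57) = 22.16 dBi

22.16 dBi


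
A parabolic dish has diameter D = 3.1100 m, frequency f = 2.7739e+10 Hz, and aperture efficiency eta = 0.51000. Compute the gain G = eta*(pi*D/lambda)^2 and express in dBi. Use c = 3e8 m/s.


lambda = c / f = 3.0000e+08 / 2.7739e+10 = 0.01081510 m
G_linear = 0.51000 * (pi * 3.1100 / 0.01081510)^2 = 416226.4
G_dBi = 10 * log10(416226.4) = 56.19 dBi

56.19 dBi


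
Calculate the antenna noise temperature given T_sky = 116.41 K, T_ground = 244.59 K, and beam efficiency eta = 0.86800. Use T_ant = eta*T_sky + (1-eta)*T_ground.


T_ant = 0.86800 * 116.41 + (1 - 0.86800) * 244.59 = 133.3 K

133.3 K


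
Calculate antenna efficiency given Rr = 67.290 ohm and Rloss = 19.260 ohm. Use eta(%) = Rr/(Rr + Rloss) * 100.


eta = 67.290 / (67.290 + 19.260) * 100 = 77.75%

77.75%


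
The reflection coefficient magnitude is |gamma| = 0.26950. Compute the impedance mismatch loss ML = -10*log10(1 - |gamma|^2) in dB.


ML = -10 * log10(1 - 0.26950^2) = -10 * log10(0.92736975) = 0.3275 dB

0.3275 dB


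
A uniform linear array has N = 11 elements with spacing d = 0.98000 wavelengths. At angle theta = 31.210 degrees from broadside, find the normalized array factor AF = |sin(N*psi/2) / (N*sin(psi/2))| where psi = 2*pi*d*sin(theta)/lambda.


psi = 2*pi*0.98000*sin(31.210 deg) = 3.190682 rad
AF = |sin(11*3.190682/2) / (11*sin(3.190682/2))| = 0.08764

0.08764


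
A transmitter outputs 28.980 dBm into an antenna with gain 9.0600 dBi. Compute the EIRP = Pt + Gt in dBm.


EIRP = Pt + Gt = 28.980 + 9.0600 = 38.04 dBm

38.04 dBm


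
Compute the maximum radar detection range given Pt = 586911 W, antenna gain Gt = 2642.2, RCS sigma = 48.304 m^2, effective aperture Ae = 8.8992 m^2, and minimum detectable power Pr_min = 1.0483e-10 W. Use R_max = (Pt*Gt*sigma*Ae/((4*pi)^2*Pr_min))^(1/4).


R^4 = 586911*2642.2*48.304*8.8992 / ((4*pi)^2 * 1.0483e-10) = 4.026861e+19
R_max = 4.026861e+19^0.25 = 79660 m

79660 m


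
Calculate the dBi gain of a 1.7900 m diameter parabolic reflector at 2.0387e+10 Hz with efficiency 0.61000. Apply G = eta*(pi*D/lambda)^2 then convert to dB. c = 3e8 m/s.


lambda = c / f = 3.0000e+08 / 2.0387e+10 = 0.01471526 m
G_linear = 0.61000 * (pi * 1.7900 / 0.01471526)^2 = 89084.01
G_dBi = 10 * log10(89084.01) = 49.50 dBi

49.50 dBi


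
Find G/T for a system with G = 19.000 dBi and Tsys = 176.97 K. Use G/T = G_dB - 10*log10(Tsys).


G/T = 19.000 - 10*log10(176.97) = 19.000 - 22.47900 = -3.479 dB/K

-3.479 dB/K


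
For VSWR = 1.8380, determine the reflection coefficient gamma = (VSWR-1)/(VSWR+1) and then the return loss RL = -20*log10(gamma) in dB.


gamma = (1.8380 - 1) / (1.8380 + 1) = 0.2952784
RL = -20 * log10(0.2952784) = 10.60 dB

10.60 dB


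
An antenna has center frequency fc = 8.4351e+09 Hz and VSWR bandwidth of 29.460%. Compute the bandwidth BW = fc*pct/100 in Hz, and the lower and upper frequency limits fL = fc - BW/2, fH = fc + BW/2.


BW = 8.4351e+09 * 29.460/100 = 2.484980e+09 Hz
fL = 8.4351e+09 - 2.484980e+09/2 = 7.193e+09 Hz
fH = 8.4351e+09 + 2.484980e+09/2 = 9.678e+09 Hz

BW=2.485e+09 Hz, fL=7.193e+09 Hz, fH=9.678e+09 Hz


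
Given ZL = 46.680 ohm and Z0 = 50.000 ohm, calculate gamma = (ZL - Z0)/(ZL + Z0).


gamma = (46.680 - 50.000) / (46.680 + 50.000) = -0.03434

-0.03434


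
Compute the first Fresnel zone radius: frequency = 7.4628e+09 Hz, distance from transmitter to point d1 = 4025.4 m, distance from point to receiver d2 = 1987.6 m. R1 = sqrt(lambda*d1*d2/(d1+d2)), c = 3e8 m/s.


lambda = c / f = 3.0000e+08 / 7.4628e+09 = 0.04019939 m
R1 = sqrt(0.04019939 * 4025.4 * 1987.6 / (4025.4 + 1987.6)) = 7.314 m

7.314 m


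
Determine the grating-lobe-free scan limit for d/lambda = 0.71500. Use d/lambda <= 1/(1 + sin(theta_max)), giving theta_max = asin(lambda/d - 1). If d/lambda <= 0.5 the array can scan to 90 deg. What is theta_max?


lambda/d - 1 = 1/0.71500 - 1 = 0.3986014
theta_max = asin(0.3986014) = 23.49 deg

23.49 deg


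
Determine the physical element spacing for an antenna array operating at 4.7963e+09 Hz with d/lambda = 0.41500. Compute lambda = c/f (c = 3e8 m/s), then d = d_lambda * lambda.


lambda = c / f = 3.0000e+08 / 4.7963e+09 = 0.06254821 m
d = 0.41500 * 0.06254821 = 0.02596 m

0.02596 m


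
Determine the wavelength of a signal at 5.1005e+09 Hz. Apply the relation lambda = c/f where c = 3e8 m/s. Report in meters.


lambda = c / f = 3.0000e+08 / 5.1005e+09 = 0.05882 m

0.05882 m


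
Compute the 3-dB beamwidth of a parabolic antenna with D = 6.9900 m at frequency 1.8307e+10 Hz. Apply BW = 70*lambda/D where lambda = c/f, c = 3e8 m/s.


lambda = c / f = 3.0000e+08 / 1.8307e+10 = 0.01638717 m
BW = 70 * 0.01638717 / 6.9900 = 0.1641 deg

0.1641 deg


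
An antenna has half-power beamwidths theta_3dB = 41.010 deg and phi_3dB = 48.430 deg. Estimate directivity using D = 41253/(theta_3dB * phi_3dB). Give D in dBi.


D_linear = 41253 / (41.010 * 48.430) = 20.77071
D_dBi = 10 * log10(20.77071) = 13.17 dBi

13.17 dBi


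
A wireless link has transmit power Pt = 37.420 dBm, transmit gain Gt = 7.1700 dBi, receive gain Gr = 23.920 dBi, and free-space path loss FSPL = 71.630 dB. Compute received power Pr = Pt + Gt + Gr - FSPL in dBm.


Pr = 37.420 + 7.1700 + 23.920 - 71.630 = -3.12 dBm

-3.12 dBm


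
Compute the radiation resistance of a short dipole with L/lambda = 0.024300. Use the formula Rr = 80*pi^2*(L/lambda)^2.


Rr = 80 * pi^2 * (0.024300)^2 = 80 * 9.869604 * 5.904900e-04 = 0.4662 ohm

0.4662 ohm


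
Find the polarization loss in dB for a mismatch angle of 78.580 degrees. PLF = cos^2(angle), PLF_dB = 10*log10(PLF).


PLF_linear = cos^2(78.580 deg) = 0.03920380
PLF_dB = 10 * log10(0.03920380) = -14.07 dB

-14.07 dB


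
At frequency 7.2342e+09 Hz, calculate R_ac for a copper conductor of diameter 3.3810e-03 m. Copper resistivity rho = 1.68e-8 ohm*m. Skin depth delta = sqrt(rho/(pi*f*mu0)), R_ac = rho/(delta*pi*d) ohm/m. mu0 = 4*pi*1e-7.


delta = sqrt(1.68e-8 / (pi * 7.2342e+09 * 4*pi*1e-7)) = 7.669720e-07 m
R_ac = 1.68e-8 / (7.669720e-07 * pi * 3.3810e-03) = 2.062 ohm/m

2.062 ohm/m


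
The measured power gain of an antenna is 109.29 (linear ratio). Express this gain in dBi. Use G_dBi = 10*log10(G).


G_dBi = 10 * log10(109.29) = 20.39 dBi

20.39 dBi


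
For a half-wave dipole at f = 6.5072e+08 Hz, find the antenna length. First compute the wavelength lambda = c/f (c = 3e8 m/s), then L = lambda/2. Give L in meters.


lambda = c / f = 3.0000e+08 / 6.5072e+08 = 0.4610278 m
L = lambda / 2 = 0.4610278 / 2 = 0.2305 m

0.2305 m


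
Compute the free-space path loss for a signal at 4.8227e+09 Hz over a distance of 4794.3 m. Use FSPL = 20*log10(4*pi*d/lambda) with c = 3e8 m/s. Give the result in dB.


lambda = c / f = 3.0000e+08 / 4.8227e+09 = 0.06220582 m
FSPL = 20 * log10(4*pi*4794.3/0.06220582) = 119.7 dB

119.7 dB


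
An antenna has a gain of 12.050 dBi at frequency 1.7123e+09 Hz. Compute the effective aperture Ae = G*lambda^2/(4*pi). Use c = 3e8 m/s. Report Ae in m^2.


lambda = c / f = 3.0000e+08 / 1.7123e+09 = 0.1752029 m
G_linear = 10^(12.050/10) = 16.03245
Ae = G_linear * lambda^2 / (4*pi) = 16.03245 * 0.1752029^2 / (4*pi) = 0.03916 m^2

0.03916 m^2


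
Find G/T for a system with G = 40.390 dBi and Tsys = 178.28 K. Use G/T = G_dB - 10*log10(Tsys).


G/T = 40.390 - 10*log10(178.28) = 40.390 - 22.51103 = 17.88 dB/K

17.88 dB/K


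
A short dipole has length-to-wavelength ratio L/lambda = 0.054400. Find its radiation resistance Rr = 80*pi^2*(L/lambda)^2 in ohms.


Rr = 80 * pi^2 * (0.054400)^2 = 80 * 9.869604 * 2.959360e-03 = 2.337 ohm

2.337 ohm


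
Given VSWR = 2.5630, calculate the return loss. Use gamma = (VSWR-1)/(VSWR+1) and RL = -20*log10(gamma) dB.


gamma = (2.5630 - 1) / (2.5630 + 1) = 0.4386753
RL = -20 * log10(0.4386753) = 7.157 dB

7.157 dB


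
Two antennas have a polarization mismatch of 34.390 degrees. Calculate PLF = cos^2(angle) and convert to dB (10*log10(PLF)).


PLF_linear = cos^2(34.390 deg) = 0.6809750
PLF_dB = 10 * log10(0.6809750) = -1.669 dB

-1.669 dB


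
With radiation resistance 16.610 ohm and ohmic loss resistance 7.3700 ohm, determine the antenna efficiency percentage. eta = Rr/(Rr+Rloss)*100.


eta = 16.610 / (16.610 + 7.3700) * 100 = 69.27%

69.27%


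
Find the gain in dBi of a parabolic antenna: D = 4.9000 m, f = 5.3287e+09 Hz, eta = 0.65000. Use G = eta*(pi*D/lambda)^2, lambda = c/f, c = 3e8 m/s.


lambda = c / f = 3.0000e+08 / 5.3287e+09 = 0.05629891 m
G_linear = 0.65000 * (pi * 4.9000 / 0.05629891)^2 = 48596.53
G_dBi = 10 * log10(48596.53) = 46.87 dBi

46.87 dBi


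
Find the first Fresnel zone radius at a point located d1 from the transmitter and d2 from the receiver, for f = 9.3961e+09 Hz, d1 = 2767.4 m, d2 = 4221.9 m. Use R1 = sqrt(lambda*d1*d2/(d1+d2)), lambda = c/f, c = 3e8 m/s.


lambda = c / f = 3.0000e+08 / 9.3961e+09 = 0.03192814 m
R1 = sqrt(0.03192814 * 2767.4 * 4221.9 / (2767.4 + 4221.9)) = 7.306 m

7.306 m


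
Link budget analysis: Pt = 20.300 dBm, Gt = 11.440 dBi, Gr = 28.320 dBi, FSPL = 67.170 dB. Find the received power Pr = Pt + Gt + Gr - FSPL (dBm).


Pr = 20.300 + 11.440 + 28.320 - 67.170 = -7.11 dBm

-7.11 dBm


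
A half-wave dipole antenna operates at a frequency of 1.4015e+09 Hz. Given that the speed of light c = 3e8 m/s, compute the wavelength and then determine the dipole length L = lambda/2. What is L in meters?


lambda = c / f = 3.0000e+08 / 1.4015e+09 = 0.2140564 m
L = lambda / 2 = 0.2140564 / 2 = 0.1070 m

0.1070 m


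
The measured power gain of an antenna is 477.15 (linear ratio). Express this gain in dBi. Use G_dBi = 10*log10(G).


G_dBi = 10 * log10(477.15) = 26.79 dBi

26.79 dBi


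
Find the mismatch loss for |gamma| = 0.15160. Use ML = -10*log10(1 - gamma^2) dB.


ML = -10 * log10(1 - 0.15160^2) = -10 * log10(0.97701744) = 0.1010 dB

0.1010 dB


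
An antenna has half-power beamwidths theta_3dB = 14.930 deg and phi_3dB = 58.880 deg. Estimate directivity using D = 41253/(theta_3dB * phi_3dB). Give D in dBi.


D_linear = 41253 / (14.930 * 58.880) = 46.92756
D_dBi = 10 * log10(46.92756) = 16.71 dBi

16.71 dBi


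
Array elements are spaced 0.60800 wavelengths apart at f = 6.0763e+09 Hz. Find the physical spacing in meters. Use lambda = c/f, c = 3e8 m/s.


lambda = c / f = 3.0000e+08 / 6.0763e+09 = 0.04937215 m
d = 0.60800 * 0.04937215 = 0.03002 m

0.03002 m


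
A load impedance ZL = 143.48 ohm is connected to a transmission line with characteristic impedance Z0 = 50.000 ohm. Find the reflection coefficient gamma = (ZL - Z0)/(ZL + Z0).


gamma = (143.48 - 50.000) / (143.48 + 50.000) = 0.4832

0.4832


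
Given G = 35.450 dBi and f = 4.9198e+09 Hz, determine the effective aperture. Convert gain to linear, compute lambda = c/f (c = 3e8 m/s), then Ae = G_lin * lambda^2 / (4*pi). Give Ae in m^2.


lambda = c / f = 3.0000e+08 / 4.9198e+09 = 0.06097809 m
G_linear = 10^(35.450/10) = 3507.519
Ae = G_linear * lambda^2 / (4*pi) = 3507.519 * 0.06097809^2 / (4*pi) = 1.038 m^2

1.038 m^2


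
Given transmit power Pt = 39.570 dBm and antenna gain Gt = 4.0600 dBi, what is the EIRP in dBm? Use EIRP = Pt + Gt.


EIRP = Pt + Gt = 39.570 + 4.0600 = 43.63 dBm

43.63 dBm


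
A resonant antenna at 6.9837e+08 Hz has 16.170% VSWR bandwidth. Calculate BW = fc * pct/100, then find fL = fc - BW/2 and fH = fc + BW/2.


BW = 6.9837e+08 * 16.170/100 = 1.129264e+08 Hz
fL = 6.9837e+08 - 1.129264e+08/2 = 6.419e+08 Hz
fH = 6.9837e+08 + 1.129264e+08/2 = 7.548e+08 Hz

BW=1.129e+08 Hz, fL=6.419e+08 Hz, fH=7.548e+08 Hz


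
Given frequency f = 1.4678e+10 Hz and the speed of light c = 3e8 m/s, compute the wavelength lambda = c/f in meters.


lambda = c / f = 3.0000e+08 / 1.4678e+10 = 0.02044 m

0.02044 m


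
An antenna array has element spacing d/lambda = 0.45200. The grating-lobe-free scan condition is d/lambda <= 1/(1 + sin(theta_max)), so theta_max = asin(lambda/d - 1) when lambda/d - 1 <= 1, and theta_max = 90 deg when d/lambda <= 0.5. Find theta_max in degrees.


lambda/d - 1 = 1/0.45200 - 1 = 1.212389 >= 1
d/lambda <= 0.5, so the array can scan to endfire without grating lobes: theta_max = 90 deg

90 deg


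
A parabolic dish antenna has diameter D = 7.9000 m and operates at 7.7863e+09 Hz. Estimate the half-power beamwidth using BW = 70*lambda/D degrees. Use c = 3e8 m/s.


lambda = c / f = 3.0000e+08 / 7.7863e+09 = 0.03852921 m
BW = 70 * 0.03852921 / 7.9000 = 0.3414 deg

0.3414 deg


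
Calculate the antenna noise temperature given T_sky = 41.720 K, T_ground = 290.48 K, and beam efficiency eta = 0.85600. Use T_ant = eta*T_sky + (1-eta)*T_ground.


T_ant = 0.85600 * 41.720 + (1 - 0.85600) * 290.48 = 77.54 K

77.54 K


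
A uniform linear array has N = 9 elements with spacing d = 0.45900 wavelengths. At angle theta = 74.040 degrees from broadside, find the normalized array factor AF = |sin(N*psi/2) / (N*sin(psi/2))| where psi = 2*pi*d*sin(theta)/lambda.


psi = 2*pi*0.45900*sin(74.040 deg) = 2.772816 rad
AF = |sin(9*2.772816/2) / (9*sin(2.772816/2))| = 0.01001

0.01001


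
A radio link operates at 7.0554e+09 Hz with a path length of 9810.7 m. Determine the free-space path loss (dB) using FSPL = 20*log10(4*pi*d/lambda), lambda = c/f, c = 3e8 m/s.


lambda = c / f = 3.0000e+08 / 7.0554e+09 = 0.04252062 m
FSPL = 20 * log10(4*pi*9810.7/0.04252062) = 129.2 dB

129.2 dB


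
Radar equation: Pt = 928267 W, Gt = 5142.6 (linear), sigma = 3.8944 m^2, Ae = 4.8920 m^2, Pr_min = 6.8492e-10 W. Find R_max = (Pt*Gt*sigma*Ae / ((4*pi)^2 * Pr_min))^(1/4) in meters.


R^4 = 928267*5142.6*3.8944*4.8920 / ((4*pi)^2 * 6.8492e-10) = 8.408588e+17
R_max = 8.408588e+17^0.25 = 30282 m

30282 m


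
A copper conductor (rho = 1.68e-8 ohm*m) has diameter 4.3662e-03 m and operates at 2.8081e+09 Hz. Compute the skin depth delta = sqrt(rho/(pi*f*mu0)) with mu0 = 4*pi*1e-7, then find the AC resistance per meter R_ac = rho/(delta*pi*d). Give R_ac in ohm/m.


delta = sqrt(1.68e-8 / (pi * 2.8081e+09 * 4*pi*1e-7)) = 1.231030e-06 m
R_ac = 1.68e-8 / (1.231030e-06 * pi * 4.3662e-03) = 0.9949 ohm/m

0.9949 ohm/m


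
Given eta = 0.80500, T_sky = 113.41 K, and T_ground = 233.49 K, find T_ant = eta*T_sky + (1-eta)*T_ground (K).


T_ant = 0.80500 * 113.41 + (1 - 0.80500) * 233.49 = 136.8 K

136.8 K


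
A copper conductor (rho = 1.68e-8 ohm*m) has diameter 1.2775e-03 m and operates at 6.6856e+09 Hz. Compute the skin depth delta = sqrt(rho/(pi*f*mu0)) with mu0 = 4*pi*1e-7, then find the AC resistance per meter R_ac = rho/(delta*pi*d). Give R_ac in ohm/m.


delta = sqrt(1.68e-8 / (pi * 6.6856e+09 * 4*pi*1e-7)) = 7.978194e-07 m
R_ac = 1.68e-8 / (7.978194e-07 * pi * 1.2775e-03) = 5.247 ohm/m

5.247 ohm/m


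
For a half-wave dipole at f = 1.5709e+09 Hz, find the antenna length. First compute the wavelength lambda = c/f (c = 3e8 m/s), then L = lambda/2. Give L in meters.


lambda = c / f = 3.0000e+08 / 1.5709e+09 = 0.1909733 m
L = lambda / 2 = 0.1909733 / 2 = 0.09549 m

0.09549 m


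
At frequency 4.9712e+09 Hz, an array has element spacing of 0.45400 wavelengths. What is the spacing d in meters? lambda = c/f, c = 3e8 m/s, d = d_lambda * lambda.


lambda = c / f = 3.0000e+08 / 4.9712e+09 = 0.06034760 m
d = 0.45400 * 0.06034760 = 0.02740 m

0.02740 m


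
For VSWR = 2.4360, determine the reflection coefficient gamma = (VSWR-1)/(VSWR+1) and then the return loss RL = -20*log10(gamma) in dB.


gamma = (2.4360 - 1) / (2.4360 + 1) = 0.4179278
RL = -20 * log10(0.4179278) = 7.578 dB

7.578 dB


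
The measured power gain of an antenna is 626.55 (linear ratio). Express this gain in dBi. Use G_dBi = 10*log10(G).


G_dBi = 10 * log10(626.55) = 27.97 dBi

27.97 dBi


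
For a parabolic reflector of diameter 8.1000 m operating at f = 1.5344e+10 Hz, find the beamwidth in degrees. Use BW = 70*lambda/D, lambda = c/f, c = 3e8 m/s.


lambda = c / f = 3.0000e+08 / 1.5344e+10 = 0.01955162 m
BW = 70 * 0.01955162 / 8.1000 = 0.1690 deg

0.1690 deg


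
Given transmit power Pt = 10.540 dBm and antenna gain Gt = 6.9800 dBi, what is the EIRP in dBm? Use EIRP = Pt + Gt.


EIRP = Pt + Gt = 10.540 + 6.9800 = 17.52 dBm

17.52 dBm


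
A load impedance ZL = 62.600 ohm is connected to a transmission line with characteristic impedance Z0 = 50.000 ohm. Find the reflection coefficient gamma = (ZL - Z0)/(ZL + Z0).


gamma = (62.600 - 50.000) / (62.600 + 50.000) = 0.1119

0.1119


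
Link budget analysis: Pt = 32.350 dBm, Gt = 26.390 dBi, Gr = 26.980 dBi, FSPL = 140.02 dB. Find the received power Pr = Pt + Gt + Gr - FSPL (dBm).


Pr = 32.350 + 26.390 + 26.980 - 140.02 = -54.30 dBm

-54.30 dBm


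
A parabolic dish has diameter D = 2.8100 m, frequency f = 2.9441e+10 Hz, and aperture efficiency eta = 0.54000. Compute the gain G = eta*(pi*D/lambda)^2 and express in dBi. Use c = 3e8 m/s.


lambda = c / f = 3.0000e+08 / 2.9441e+10 = 0.01018987 m
G_linear = 0.54000 * (pi * 2.8100 / 0.01018987)^2 = 405292.8
G_dBi = 10 * log10(405292.8) = 56.08 dBi

56.08 dBi


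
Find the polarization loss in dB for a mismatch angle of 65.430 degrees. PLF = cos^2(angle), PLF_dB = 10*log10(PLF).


PLF_linear = cos^2(65.430 deg) = 0.1728935
PLF_dB = 10 * log10(0.1728935) = -7.622 dB

-7.622 dB


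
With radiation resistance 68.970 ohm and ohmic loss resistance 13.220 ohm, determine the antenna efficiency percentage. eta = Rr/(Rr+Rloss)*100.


eta = 68.970 / (68.970 + 13.220) * 100 = 83.92%

83.92%


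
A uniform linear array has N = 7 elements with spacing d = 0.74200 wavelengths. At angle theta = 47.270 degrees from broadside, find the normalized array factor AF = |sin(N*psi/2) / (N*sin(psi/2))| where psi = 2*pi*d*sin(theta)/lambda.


psi = 2*pi*0.74200*sin(47.270 deg) = 3.424607 rad
AF = |sin(7*3.424607/2) / (7*sin(3.424607/2))| = 0.07911

0.07911


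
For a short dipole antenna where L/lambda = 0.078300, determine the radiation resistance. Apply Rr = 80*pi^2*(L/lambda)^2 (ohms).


Rr = 80 * pi^2 * (0.078300)^2 = 80 * 9.869604 * 6.130890e-03 = 4.841 ohm

4.841 ohm


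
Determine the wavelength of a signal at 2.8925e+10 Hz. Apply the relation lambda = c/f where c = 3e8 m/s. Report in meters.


lambda = c / f = 3.0000e+08 / 2.8925e+10 = 0.01037 m

0.01037 m


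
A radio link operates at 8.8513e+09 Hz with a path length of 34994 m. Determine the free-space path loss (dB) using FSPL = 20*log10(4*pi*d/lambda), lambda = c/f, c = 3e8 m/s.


lambda = c / f = 3.0000e+08 / 8.8513e+09 = 0.03389333 m
FSPL = 20 * log10(4*pi*34994/0.03389333) = 142.3 dB

142.3 dB


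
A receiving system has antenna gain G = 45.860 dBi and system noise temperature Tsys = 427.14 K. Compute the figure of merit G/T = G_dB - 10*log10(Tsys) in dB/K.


G/T = 45.860 - 10*log10(427.14) = 45.860 - 26.30570 = 19.55 dB/K

19.55 dB/K


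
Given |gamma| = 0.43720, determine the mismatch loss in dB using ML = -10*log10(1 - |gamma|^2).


ML = -10 * log10(1 - 0.43720^2) = -10 * log10(0.80885616) = 0.9213 dB

0.9213 dB


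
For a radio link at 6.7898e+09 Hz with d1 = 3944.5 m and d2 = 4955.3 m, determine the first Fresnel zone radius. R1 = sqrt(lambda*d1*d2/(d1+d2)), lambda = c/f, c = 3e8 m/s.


lambda = c / f = 3.0000e+08 / 6.7898e+09 = 0.04418392 m
R1 = sqrt(0.04418392 * 3944.5 * 4955.3 / (3944.5 + 4955.3)) = 9.851 m

9.851 m


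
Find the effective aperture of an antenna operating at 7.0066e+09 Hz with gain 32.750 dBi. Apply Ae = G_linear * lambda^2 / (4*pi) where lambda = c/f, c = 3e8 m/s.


lambda = c / f = 3.0000e+08 / 7.0066e+09 = 0.04281677 m
G_linear = 10^(32.750/10) = 1883.649
Ae = G_linear * lambda^2 / (4*pi) = 1883.649 * 0.04281677^2 / (4*pi) = 0.2748 m^2

0.2748 m^2


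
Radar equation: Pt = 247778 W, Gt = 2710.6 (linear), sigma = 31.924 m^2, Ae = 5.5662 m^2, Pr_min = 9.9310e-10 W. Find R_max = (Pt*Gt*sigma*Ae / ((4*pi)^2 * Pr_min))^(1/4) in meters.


R^4 = 247778*2710.6*31.924*5.5662 / ((4*pi)^2 * 9.9310e-10) = 7.610121e+17
R_max = 7.610121e+17^0.25 = 29536 m

29536 m


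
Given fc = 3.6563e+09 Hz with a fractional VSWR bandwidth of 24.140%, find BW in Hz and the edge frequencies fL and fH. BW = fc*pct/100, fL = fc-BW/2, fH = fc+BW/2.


BW = 3.6563e+09 * 24.140/100 = 8.826308e+08 Hz
fL = 3.6563e+09 - 8.826308e+08/2 = 3.215e+09 Hz
fH = 3.6563e+09 + 8.826308e+08/2 = 4.098e+09 Hz

BW=8.826e+08 Hz, fL=3.215e+09 Hz, fH=4.098e+09 Hz


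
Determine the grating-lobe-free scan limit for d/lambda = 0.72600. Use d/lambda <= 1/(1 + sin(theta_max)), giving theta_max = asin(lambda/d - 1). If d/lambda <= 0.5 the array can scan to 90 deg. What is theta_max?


lambda/d - 1 = 1/0.72600 - 1 = 0.3774105
theta_max = asin(0.3774105) = 22.17 deg

22.17 deg


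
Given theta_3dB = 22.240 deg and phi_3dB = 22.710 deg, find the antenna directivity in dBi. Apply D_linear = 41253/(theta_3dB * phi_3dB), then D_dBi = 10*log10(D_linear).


D_linear = 41253 / (22.240 * 22.710) = 81.67772
D_dBi = 10 * log10(81.67772) = 19.12 dBi

19.12 dBi


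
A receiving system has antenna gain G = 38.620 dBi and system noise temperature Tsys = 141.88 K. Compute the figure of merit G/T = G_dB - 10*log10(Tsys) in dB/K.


G/T = 38.620 - 10*log10(141.88) = 38.620 - 21.51921 = 17.10 dB/K

17.10 dB/K


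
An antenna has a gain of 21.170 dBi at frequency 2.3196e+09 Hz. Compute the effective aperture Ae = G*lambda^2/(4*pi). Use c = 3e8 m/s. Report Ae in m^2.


lambda = c / f = 3.0000e+08 / 2.3196e+09 = 0.1293326 m
G_linear = 10^(21.170/10) = 130.9182
Ae = G_linear * lambda^2 / (4*pi) = 130.9182 * 0.1293326^2 / (4*pi) = 0.1743 m^2

0.1743 m^2


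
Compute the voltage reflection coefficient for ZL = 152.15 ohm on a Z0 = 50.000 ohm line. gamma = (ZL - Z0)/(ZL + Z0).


gamma = (152.15 - 50.000) / (152.15 + 50.000) = 0.5053

0.5053


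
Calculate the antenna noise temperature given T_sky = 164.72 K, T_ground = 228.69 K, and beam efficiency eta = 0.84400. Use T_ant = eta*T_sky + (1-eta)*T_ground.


T_ant = 0.84400 * 164.72 + (1 - 0.84400) * 228.69 = 174.7 K

174.7 K


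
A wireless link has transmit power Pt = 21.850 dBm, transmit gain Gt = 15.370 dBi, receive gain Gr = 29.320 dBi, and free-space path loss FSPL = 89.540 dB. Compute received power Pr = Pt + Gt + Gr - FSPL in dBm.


Pr = 21.850 + 15.370 + 29.320 - 89.540 = -23.00 dBm

-23.00 dBm


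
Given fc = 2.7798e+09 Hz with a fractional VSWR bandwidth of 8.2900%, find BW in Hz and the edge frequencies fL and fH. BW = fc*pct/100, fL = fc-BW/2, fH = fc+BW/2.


BW = 2.7798e+09 * 8.2900/100 = 2.304454e+08 Hz
fL = 2.7798e+09 - 2.304454e+08/2 = 2.665e+09 Hz
fH = 2.7798e+09 + 2.304454e+08/2 = 2.895e+09 Hz

BW=2.304e+08 Hz, fL=2.665e+09 Hz, fH=2.895e+09 Hz


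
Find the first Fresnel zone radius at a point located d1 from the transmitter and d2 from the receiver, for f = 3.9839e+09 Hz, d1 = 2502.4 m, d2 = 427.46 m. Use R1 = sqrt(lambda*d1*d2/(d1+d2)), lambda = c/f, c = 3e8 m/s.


lambda = c / f = 3.0000e+08 / 3.9839e+09 = 0.07530309 m
R1 = sqrt(0.07530309 * 2502.4 * 427.46 / (2502.4 + 427.46)) = 5.243 m

5.243 m


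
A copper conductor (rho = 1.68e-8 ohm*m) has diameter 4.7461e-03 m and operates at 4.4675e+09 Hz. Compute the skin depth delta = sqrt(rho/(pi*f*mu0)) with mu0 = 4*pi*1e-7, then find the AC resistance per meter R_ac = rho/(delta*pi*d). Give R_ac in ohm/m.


delta = sqrt(1.68e-8 / (pi * 4.4675e+09 * 4*pi*1e-7)) = 9.759835e-07 m
R_ac = 1.68e-8 / (9.759835e-07 * pi * 4.7461e-03) = 1.154 ohm/m

1.154 ohm/m


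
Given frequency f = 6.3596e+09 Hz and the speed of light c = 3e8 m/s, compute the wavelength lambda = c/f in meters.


lambda = c / f = 3.0000e+08 / 6.3596e+09 = 0.04717 m

0.04717 m


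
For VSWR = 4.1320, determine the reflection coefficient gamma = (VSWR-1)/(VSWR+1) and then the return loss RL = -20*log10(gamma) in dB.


gamma = (4.1320 - 1) / (4.1320 + 1) = 0.6102884
RL = -20 * log10(0.6102884) = 4.289 dB

4.289 dB


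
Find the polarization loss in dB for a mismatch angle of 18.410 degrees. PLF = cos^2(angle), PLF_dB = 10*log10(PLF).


PLF_linear = cos^2(18.410 deg) = 0.9002611
PLF_dB = 10 * log10(0.9002611) = -0.4563 dB

-0.4563 dB


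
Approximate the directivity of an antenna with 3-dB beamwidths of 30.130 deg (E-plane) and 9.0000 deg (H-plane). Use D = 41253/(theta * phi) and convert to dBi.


D_linear = 41253 / (30.130 * 9.0000) = 152.1297
D_dBi = 10 * log10(152.1297) = 21.82 dBi

21.82 dBi


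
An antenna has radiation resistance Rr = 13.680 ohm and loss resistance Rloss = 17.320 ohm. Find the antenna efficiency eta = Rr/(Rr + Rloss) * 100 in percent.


eta = 13.680 / (13.680 + 17.320) * 100 = 44.13%

44.13%


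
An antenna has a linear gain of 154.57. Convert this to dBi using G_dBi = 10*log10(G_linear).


G_dBi = 10 * log10(154.57) = 21.89 dBi

21.89 dBi


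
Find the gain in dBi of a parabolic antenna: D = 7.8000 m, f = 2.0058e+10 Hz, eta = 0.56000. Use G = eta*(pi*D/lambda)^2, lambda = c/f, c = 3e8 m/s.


lambda = c / f = 3.0000e+08 / 2.0058e+10 = 0.01495663 m
G_linear = 0.56000 * (pi * 7.8000 / 0.01495663)^2 = 1.503175e+06
G_dBi = 10 * log10(1.503175e+06) = 61.77 dBi

61.77 dBi


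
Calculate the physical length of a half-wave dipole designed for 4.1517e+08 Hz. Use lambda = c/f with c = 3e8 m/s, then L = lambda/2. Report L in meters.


lambda = c / f = 3.0000e+08 / 4.1517e+08 = 0.7225956 m
L = lambda / 2 = 0.7225956 / 2 = 0.3613 m

0.3613 m


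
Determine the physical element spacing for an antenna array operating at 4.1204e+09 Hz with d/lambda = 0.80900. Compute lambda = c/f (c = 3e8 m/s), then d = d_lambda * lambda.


lambda = c / f = 3.0000e+08 / 4.1204e+09 = 0.07280847 m
d = 0.80900 * 0.07280847 = 0.05890 m

0.05890 m
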